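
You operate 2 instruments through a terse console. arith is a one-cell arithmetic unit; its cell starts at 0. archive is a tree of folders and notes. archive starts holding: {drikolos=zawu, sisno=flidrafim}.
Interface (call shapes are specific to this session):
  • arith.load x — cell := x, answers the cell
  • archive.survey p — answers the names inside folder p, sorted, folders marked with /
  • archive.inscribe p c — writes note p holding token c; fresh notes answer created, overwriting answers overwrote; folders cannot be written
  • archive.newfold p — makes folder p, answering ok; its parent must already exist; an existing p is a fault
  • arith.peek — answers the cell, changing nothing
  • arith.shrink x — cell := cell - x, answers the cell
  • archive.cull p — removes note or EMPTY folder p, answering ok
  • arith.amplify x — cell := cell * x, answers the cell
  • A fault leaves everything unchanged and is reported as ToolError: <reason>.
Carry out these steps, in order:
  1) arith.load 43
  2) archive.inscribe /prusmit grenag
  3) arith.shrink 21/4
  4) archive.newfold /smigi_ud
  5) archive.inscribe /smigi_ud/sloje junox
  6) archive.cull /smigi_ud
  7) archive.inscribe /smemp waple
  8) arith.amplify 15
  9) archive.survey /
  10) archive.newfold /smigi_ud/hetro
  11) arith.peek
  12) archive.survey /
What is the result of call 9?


Answer: [drikolos, prusmit, sisno, smemp, smigi_ud/]

Derivation:
>>> arith.load x=43
  43
>>> archive.inscribe p=/prusmit c=grenag
  created
>>> arith.shrink x=21/4
  151/4
>>> archive.newfold p=/smigi_ud
  ok
>>> archive.inscribe p=/smigi_ud/sloje c=junox
  created
>>> archive.cull p=/smigi_ud
  ToolError: not empty
>>> archive.inscribe p=/smemp c=waple
  created
>>> arith.amplify x=15
  2265/4
>>> archive.survey p=/
  [drikolos, prusmit, sisno, smemp, smigi_ud/]
>>> archive.newfold p=/smigi_ud/hetro
  ok
>>> arith.peek
  2265/4
>>> archive.survey p=/
  [drikolos, prusmit, sisno, smemp, smigi_ud/]


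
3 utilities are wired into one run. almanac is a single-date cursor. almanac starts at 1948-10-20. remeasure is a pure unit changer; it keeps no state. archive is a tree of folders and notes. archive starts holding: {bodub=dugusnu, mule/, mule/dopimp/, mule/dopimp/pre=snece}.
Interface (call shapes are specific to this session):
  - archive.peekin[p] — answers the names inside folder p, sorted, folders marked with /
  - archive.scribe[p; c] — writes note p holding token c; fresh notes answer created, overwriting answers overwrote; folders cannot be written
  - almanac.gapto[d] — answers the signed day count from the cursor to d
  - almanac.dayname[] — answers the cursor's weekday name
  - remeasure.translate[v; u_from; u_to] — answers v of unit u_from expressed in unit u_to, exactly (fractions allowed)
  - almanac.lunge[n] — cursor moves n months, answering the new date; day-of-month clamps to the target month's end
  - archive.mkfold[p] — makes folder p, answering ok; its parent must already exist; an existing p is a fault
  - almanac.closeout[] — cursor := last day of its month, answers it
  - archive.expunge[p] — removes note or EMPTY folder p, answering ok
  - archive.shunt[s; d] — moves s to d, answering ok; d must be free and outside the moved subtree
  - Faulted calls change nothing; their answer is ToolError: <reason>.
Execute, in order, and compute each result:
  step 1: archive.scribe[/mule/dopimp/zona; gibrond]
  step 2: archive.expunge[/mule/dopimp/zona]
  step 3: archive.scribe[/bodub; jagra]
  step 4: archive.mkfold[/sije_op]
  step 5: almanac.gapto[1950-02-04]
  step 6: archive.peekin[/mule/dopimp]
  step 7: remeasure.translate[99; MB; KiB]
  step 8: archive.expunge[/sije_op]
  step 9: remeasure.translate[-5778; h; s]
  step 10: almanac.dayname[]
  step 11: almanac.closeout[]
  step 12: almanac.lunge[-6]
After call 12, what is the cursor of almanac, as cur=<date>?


Answer: cur=1948-04-30

Derivation:
// 1. archive.scribe(p→/mule/dopimp/zona, c→gibrond) ~> created
// 2. archive.expunge(p→/mule/dopimp/zona) ~> ok
// 3. archive.scribe(p→/bodub, c→jagra) ~> overwrote
// 4. archive.mkfold(p→/sije_op) ~> ok
// 5. almanac.gapto(d→1950-02-04) ~> 472
// 6. archive.peekin(p→/mule/dopimp) ~> [pre]
// 7. remeasure.translate(v→99, u_from→MB, u_to→KiB) ~> 1546875/16
// 8. archive.expunge(p→/sije_op) ~> ok
// 9. remeasure.translate(v→-5778, u_from→h, u_to→s) ~> -20800800
// 10. almanac.dayname() ~> Wednesday
// 11. almanac.closeout() ~> 1948-10-31
// 12. almanac.lunge(n→-6) ~> 1948-04-30


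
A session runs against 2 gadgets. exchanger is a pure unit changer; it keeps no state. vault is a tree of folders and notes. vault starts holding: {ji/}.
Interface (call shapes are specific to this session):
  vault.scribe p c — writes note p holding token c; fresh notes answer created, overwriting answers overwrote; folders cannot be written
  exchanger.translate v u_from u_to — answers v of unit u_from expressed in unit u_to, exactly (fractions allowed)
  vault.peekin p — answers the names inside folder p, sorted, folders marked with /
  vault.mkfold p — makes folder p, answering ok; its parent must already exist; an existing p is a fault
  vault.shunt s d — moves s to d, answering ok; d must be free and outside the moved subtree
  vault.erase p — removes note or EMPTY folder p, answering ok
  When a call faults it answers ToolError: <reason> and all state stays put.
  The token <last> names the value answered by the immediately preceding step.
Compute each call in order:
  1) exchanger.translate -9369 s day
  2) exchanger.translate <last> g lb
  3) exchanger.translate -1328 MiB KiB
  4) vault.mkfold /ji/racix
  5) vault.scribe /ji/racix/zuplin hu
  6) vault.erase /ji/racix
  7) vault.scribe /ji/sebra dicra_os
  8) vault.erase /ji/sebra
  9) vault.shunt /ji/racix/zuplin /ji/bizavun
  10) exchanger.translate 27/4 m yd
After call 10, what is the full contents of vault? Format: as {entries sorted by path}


Answer: {ji/, ji/bizavun=hu, ji/racix/}

Derivation:
~$ exchanger.translate v=-9369 u_from=s u_to=day
:: -347/3200
~$ exchanger.translate v=<last> u_from=g u_to=lb
:: -43375/181436948
~$ exchanger.translate v=-1328 u_from=MiB u_to=KiB
:: -1359872
~$ vault.mkfold p=/ji/racix
:: ok
~$ vault.scribe p=/ji/racix/zuplin c=hu
:: created
~$ vault.erase p=/ji/racix
:: ToolError: not empty
~$ vault.scribe p=/ji/sebra c=dicra_os
:: created
~$ vault.erase p=/ji/sebra
:: ok
~$ vault.shunt s=/ji/racix/zuplin d=/ji/bizavun
:: ok
~$ exchanger.translate v=27/4 u_from=m u_to=yd
:: 1875/254


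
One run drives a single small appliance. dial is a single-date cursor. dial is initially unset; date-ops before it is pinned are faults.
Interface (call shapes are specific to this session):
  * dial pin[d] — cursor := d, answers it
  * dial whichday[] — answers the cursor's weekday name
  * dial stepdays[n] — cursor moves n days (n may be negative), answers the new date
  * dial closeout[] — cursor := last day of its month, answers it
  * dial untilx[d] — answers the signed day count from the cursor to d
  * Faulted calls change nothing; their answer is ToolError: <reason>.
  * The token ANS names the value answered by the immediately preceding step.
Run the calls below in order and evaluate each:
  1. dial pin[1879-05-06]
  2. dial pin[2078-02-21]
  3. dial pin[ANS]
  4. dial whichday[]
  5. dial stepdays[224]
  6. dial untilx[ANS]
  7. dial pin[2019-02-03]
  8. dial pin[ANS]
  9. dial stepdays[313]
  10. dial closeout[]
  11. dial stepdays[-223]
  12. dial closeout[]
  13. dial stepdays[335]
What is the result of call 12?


→ dial pin(d=1879-05-06)
← 1879-05-06
→ dial pin(d=2078-02-21)
← 2078-02-21
→ dial pin(d=ANS)
← 2078-02-21
→ dial whichday()
← Monday
→ dial stepdays(n=224)
← 2078-10-03
→ dial untilx(d=ANS)
← 0
→ dial pin(d=2019-02-03)
← 2019-02-03
→ dial pin(d=ANS)
← 2019-02-03
→ dial stepdays(n=313)
← 2019-12-13
→ dial closeout()
← 2019-12-31
→ dial stepdays(n=-223)
← 2019-05-22
→ dial closeout()
← 2019-05-31
→ dial stepdays(n=335)
← 2020-04-30

Answer: 2019-05-31


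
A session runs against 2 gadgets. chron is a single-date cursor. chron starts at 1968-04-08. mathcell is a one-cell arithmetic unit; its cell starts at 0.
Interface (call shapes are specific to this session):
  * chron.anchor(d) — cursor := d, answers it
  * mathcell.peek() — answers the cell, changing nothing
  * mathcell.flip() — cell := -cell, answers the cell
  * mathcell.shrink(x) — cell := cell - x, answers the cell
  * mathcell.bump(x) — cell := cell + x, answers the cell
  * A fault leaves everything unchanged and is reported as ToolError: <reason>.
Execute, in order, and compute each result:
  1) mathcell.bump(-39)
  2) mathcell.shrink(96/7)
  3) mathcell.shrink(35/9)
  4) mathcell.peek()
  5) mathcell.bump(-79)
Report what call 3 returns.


Answer: -3566/63

Derivation:
I invoke bump with x: -39, → -39.
I try shrink with x: 96/7, and observe -369/7.
I run shrink with x: 35/9, → -3566/63.
Invoking peek(): -3566/63.
I call bump with x: -79, which returns -8543/63.


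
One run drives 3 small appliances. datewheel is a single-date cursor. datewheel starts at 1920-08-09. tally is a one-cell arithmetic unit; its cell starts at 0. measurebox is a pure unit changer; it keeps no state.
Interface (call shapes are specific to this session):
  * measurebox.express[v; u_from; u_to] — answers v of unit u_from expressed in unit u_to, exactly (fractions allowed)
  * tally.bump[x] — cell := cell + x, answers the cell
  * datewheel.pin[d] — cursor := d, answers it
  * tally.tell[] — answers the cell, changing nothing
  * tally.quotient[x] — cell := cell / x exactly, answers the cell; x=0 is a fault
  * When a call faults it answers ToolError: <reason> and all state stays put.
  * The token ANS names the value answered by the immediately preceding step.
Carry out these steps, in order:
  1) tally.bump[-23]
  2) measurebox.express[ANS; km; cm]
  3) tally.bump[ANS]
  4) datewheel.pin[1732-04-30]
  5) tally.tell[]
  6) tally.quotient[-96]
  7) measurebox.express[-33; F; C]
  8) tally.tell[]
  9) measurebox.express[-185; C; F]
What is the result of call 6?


Answer: 2300023/96

Derivation:
# bump(x='-23') -> -23
# express(v='ANS', u_from='km', u_to='cm') -> -2300000
# bump(x='ANS') -> -2300023
# pin(d='1732-04-30') -> 1732-04-30
# tell() -> -2300023
# quotient(x='-96') -> 2300023/96
# express(v='-33', u_from='F', u_to='C') -> -325/9
# tell() -> 2300023/96
# express(v='-185', u_from='C', u_to='F') -> -301


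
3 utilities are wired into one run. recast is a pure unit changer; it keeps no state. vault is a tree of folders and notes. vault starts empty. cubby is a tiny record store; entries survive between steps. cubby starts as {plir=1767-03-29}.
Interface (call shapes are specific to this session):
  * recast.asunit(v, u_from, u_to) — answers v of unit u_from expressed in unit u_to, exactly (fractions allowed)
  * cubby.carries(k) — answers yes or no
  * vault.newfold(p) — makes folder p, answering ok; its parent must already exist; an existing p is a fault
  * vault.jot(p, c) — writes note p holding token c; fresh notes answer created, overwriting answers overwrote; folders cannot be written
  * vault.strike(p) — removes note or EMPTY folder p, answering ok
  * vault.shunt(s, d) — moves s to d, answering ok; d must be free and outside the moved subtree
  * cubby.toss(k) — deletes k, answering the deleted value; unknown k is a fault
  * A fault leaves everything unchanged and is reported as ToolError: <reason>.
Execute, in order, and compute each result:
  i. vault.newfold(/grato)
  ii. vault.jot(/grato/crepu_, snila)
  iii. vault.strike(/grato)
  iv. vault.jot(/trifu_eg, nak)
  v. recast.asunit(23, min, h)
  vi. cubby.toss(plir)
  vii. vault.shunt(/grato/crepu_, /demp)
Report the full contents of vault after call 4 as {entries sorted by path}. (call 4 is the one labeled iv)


Do: vault.newfold[p=/grato]
See: ok
Do: vault.jot[p=/grato/crepu_; c=snila]
See: created
Do: vault.strike[p=/grato]
See: ToolError: not empty
Do: vault.jot[p=/trifu_eg; c=nak]
See: created
Do: recast.asunit[v=23; u_from=min; u_to=h]
See: 23/60
Do: cubby.toss[k=plir]
See: 1767-03-29
Do: vault.shunt[s=/grato/crepu_; d=/demp]
See: ok

Answer: {grato/, grato/crepu_=snila, trifu_eg=nak}


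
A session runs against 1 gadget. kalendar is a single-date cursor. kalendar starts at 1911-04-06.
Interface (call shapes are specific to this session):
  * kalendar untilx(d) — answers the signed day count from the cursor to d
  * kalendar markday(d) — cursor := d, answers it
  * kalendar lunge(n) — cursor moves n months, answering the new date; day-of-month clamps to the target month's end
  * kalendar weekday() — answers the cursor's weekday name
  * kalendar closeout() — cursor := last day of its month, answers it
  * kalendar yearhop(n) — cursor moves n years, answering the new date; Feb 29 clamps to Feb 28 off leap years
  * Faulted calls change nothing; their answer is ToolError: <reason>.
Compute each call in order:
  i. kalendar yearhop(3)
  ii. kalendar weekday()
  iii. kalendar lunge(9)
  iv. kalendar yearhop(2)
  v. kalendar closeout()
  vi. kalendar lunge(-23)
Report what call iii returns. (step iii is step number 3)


Answer: 1915-01-06

Derivation:
Invoking kalendar yearhop on 3, and observe 1914-04-06.
I invoke kalendar weekday, and see Monday.
Then kalendar lunge on 9: 1915-01-06.
I invoke kalendar yearhop on 2, and get 1917-01-06.
I use kalendar closeout(): 1917-01-31.
I invoke kalendar lunge on -23, which returns 1915-02-28.


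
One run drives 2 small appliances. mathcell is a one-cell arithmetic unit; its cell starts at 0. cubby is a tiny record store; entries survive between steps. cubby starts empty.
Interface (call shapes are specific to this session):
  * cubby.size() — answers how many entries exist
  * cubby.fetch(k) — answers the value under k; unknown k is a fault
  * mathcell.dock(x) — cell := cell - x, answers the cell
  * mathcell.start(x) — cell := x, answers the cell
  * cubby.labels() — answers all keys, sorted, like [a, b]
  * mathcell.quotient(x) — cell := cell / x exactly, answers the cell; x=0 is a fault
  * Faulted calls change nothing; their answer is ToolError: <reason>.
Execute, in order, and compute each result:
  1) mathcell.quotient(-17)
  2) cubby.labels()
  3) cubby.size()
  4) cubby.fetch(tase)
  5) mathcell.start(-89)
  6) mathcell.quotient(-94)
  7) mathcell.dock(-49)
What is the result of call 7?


Answer: 4695/94

Derivation:
→ mathcell.quotient(-17)
← 0
→ cubby.labels()
← []
→ cubby.size()
← 0
→ cubby.fetch(tase)
← ToolError: no such key tase
→ mathcell.start(-89)
← -89
→ mathcell.quotient(-94)
← 89/94
→ mathcell.dock(-49)
← 4695/94


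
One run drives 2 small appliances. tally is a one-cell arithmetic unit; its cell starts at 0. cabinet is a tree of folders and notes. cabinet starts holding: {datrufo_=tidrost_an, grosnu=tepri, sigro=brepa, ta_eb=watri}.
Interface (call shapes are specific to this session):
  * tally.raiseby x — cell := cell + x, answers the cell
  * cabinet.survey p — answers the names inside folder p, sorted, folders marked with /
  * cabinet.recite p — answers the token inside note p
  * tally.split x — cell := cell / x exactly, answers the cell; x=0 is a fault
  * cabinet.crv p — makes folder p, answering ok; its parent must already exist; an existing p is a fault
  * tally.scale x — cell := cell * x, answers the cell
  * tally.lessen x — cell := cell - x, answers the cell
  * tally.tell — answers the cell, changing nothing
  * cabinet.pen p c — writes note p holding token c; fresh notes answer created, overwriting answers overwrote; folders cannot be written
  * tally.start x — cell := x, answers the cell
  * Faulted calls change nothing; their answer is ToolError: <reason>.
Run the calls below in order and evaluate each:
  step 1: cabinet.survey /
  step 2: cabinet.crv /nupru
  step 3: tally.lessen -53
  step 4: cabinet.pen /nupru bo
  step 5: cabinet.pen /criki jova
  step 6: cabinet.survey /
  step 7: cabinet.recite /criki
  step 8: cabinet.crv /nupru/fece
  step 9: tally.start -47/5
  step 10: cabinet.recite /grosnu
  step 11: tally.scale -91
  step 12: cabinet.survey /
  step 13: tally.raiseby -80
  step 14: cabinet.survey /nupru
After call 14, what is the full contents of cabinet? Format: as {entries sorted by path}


Answer: {criki=jova, datrufo_=tidrost_an, grosnu=tepri, nupru/, nupru/fece/, sigro=brepa, ta_eb=watri}

Derivation:
% cabinet.survey p=/
[out] [datrufo_, grosnu, sigro, ta_eb]
% cabinet.crv p=/nupru
[out] ok
% tally.lessen x=-53
[out] 53
% cabinet.pen p=/nupru c=bo
[out] ToolError: is a directory
% cabinet.pen p=/criki c=jova
[out] created
% cabinet.survey p=/
[out] [criki, datrufo_, grosnu, nupru/, sigro, ta_eb]
% cabinet.recite p=/criki
[out] jova
% cabinet.crv p=/nupru/fece
[out] ok
% tally.start x=-47/5
[out] -47/5
% cabinet.recite p=/grosnu
[out] tepri
% tally.scale x=-91
[out] 4277/5
% cabinet.survey p=/
[out] [criki, datrufo_, grosnu, nupru/, sigro, ta_eb]
% tally.raiseby x=-80
[out] 3877/5
% cabinet.survey p=/nupru
[out] [fece/]


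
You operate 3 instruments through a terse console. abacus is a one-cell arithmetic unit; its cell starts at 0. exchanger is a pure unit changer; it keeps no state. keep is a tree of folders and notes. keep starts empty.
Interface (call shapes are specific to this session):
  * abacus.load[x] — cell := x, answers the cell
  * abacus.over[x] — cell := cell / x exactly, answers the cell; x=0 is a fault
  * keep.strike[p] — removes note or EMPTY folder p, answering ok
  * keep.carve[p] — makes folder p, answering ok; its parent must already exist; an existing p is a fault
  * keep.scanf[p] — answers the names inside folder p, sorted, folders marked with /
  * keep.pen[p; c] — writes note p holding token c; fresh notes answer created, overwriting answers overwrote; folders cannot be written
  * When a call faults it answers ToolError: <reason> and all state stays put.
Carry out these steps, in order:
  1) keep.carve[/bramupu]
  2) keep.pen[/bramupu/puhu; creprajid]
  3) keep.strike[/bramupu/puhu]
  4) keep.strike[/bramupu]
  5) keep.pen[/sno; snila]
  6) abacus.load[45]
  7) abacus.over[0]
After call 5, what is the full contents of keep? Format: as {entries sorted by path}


==> keep.carve(p=/bramupu)
<== ok
==> keep.pen(p=/bramupu/puhu, c=creprajid)
<== created
==> keep.strike(p=/bramupu/puhu)
<== ok
==> keep.strike(p=/bramupu)
<== ok
==> keep.pen(p=/sno, c=snila)
<== created
==> abacus.load(x=45)
<== 45
==> abacus.over(x=0)
<== ToolError: division by zero

Answer: {sno=snila}


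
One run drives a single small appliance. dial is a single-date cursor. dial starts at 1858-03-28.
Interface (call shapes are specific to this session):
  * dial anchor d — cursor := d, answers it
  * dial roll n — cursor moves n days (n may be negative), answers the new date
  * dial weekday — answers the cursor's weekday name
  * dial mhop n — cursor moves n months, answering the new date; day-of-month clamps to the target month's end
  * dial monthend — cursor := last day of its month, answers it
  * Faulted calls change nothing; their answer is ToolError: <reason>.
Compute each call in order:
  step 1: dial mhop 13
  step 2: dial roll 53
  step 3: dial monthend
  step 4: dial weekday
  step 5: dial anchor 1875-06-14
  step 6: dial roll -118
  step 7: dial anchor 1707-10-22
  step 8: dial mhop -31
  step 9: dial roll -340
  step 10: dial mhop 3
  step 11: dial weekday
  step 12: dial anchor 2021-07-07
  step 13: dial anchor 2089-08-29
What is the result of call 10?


Do: dial mhop[n→13]
See: 1859-04-28
Do: dial roll[n→53]
See: 1859-06-20
Do: dial monthend[]
See: 1859-06-30
Do: dial weekday[]
See: Thursday
Do: dial anchor[d→1875-06-14]
See: 1875-06-14
Do: dial roll[n→-118]
See: 1875-02-16
Do: dial anchor[d→1707-10-22]
See: 1707-10-22
Do: dial mhop[n→-31]
See: 1705-03-22
Do: dial roll[n→-340]
See: 1704-04-16
Do: dial mhop[n→3]
See: 1704-07-16
Do: dial weekday[]
See: Wednesday
Do: dial anchor[d→2021-07-07]
See: 2021-07-07
Do: dial anchor[d→2089-08-29]
See: 2089-08-29

Answer: 1704-07-16


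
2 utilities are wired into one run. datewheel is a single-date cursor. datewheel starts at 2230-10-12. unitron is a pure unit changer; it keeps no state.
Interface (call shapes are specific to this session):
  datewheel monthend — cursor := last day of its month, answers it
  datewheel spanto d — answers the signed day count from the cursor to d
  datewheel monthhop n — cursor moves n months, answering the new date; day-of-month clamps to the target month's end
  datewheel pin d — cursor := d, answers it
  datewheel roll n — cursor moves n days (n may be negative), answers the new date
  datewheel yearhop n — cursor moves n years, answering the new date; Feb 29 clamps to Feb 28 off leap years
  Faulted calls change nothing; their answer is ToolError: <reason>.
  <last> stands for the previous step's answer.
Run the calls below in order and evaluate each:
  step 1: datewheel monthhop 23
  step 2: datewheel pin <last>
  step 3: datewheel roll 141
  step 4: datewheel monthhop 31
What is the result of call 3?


Answer: 2233-01-31

Derivation:
→ datewheel monthhop(23)
← 2232-09-12
→ datewheel pin(<last>)
← 2232-09-12
→ datewheel roll(141)
← 2233-01-31
→ datewheel monthhop(31)
← 2235-08-31


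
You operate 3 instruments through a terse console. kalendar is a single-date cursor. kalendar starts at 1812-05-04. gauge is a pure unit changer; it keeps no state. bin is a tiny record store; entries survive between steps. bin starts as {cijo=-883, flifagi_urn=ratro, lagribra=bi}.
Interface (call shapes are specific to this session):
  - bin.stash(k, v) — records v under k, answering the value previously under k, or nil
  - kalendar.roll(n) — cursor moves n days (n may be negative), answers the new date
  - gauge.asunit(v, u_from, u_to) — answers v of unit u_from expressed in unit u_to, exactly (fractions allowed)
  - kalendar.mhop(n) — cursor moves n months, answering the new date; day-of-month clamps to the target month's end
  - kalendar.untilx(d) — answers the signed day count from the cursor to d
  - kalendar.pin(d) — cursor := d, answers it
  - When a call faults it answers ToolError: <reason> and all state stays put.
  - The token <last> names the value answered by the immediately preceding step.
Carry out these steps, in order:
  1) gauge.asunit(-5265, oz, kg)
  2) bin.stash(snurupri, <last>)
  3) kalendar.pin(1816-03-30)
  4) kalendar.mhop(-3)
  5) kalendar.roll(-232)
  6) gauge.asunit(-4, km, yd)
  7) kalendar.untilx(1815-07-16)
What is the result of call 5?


Now I run asunit(v→-5265, u_from→oz, u_to→kg), which returns -47763276561/320000000.
I call stash(k→snurupri, v→<last>), which returns nil.
I invoke pin(d→1816-03-30), — result: 1816-03-30.
I use mhop(n→-3), → 1815-12-30.
I run roll(n→-232), — result: 1815-05-12.
I run asunit(v→-4, u_from→km, u_to→yd), and get -5000000/1143.
I invoke untilx(d→1815-07-16), which returns 65.

Answer: 1815-05-12


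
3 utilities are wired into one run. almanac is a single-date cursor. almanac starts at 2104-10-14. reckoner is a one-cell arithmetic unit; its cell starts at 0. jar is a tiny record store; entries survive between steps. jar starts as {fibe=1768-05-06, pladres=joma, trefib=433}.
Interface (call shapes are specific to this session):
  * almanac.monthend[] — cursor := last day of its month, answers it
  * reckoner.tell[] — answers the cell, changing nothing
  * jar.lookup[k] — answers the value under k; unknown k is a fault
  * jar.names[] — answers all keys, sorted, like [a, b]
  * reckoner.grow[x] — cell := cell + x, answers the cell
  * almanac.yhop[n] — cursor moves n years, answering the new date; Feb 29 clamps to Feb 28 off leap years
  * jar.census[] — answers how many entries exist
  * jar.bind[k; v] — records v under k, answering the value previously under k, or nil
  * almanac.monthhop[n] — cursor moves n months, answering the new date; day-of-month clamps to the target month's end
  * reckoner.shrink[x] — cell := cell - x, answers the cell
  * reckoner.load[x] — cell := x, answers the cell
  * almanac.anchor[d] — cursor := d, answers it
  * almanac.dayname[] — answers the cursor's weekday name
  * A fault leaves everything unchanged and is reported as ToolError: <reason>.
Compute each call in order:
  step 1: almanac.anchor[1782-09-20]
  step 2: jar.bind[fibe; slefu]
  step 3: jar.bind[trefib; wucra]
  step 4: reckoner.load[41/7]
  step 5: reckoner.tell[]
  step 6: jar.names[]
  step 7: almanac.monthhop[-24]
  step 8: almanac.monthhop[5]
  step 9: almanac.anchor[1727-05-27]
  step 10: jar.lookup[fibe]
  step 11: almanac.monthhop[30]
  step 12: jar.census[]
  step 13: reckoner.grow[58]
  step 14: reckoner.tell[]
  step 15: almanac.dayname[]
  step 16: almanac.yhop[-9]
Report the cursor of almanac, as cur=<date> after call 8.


Answer: cur=1781-02-20

Derivation:
Now I run almanac.anchor passing d=1782-09-20: 1782-09-20.
Then jar.bind passing k=fibe, v=slefu, and observe 1768-05-06.
I invoke jar.bind passing k=trefib, v=wucra, yielding 433.
Next I call reckoner.load passing x=41/7, which returns 41/7.
Now I run reckoner.tell: 41/7.
Using jar.names: [fibe, pladres, trefib].
Next I call almanac.monthhop passing n=-24, yielding 1780-09-20.
I call almanac.monthhop passing n=5, giving 1781-02-20.
I invoke almanac.anchor passing d=1727-05-27, and see 1727-05-27.
I use jar.lookup passing k=fibe, and observe slefu.
I use almanac.monthhop passing n=30, — result: 1729-11-27.
I run jar.census(), — result: 3.
Invoking reckoner.grow passing x=58, and get 447/7.
I try reckoner.tell, and get 447/7.
Calling almanac.dayname, and observe Sunday.
Invoking almanac.yhop passing n=-9, giving 1720-11-27.


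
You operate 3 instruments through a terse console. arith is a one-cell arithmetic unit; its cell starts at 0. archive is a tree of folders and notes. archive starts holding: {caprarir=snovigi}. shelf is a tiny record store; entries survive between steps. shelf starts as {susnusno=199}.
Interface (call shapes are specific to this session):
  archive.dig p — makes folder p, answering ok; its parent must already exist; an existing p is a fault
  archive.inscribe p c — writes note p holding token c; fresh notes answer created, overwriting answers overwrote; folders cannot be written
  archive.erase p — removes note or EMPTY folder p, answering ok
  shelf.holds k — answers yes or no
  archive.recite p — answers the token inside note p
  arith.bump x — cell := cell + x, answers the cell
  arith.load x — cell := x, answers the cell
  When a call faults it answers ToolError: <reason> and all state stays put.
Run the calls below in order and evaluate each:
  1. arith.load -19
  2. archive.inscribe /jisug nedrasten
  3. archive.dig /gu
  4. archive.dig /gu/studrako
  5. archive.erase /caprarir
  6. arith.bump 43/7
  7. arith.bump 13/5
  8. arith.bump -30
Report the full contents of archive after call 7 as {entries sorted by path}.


Do: arith.load[x='-19']
See: -19
Do: archive.inscribe[p='/jisug'; c='nedrasten']
See: created
Do: archive.dig[p='/gu']
See: ok
Do: archive.dig[p='/gu/studrako']
See: ok
Do: archive.erase[p='/caprarir']
See: ok
Do: arith.bump[x='43/7']
See: -90/7
Do: arith.bump[x='13/5']
See: -359/35
Do: arith.bump[x='-30']
See: -1409/35

Answer: {gu/, gu/studrako/, jisug=nedrasten}


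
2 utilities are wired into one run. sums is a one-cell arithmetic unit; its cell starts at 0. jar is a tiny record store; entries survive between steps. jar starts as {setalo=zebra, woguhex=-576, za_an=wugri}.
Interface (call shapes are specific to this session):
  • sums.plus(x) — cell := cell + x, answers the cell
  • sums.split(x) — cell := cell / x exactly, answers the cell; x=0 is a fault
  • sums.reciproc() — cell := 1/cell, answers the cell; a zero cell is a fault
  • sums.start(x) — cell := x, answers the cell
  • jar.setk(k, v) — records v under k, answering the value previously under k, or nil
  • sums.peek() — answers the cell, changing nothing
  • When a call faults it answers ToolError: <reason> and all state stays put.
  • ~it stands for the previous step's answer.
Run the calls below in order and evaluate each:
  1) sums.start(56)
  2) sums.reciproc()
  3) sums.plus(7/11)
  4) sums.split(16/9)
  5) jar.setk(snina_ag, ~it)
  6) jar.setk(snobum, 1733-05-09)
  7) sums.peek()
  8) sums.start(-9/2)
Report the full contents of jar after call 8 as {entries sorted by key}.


# start(x→56) : 56
# reciproc() : 1/56
# plus(x→7/11) : 403/616
# split(x→16/9) : 3627/9856
# setk(k→snina_ag, v→~it) : nil
# setk(k→snobum, v→1733-05-09) : nil
# peek() : 3627/9856
# start(x→-9/2) : -9/2

Answer: {setalo=zebra, snina_ag=3627/9856, snobum=1733-05-09, woguhex=-576, za_an=wugri}


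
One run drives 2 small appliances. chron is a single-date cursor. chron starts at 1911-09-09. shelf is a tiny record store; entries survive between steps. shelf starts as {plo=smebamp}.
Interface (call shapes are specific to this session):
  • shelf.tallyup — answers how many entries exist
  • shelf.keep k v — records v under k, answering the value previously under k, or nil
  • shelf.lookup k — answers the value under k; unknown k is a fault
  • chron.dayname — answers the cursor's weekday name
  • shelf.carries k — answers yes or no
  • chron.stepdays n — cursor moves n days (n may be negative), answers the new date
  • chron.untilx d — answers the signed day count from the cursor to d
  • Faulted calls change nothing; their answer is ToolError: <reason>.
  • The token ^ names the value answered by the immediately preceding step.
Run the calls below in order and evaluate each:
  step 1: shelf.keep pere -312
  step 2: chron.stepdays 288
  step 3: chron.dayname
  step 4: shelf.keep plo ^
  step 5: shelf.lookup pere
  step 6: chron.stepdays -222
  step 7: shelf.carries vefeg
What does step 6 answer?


>>> shelf.keep k='pere' v='-312'
  nil
>>> chron.stepdays n='288'
  1912-06-23
>>> chron.dayname
  Sunday
>>> shelf.keep k='plo' v='^'
  smebamp
>>> shelf.lookup k='pere'
  -312
>>> chron.stepdays n='-222'
  1911-11-14
>>> shelf.carries k='vefeg'
  no

Answer: 1911-11-14


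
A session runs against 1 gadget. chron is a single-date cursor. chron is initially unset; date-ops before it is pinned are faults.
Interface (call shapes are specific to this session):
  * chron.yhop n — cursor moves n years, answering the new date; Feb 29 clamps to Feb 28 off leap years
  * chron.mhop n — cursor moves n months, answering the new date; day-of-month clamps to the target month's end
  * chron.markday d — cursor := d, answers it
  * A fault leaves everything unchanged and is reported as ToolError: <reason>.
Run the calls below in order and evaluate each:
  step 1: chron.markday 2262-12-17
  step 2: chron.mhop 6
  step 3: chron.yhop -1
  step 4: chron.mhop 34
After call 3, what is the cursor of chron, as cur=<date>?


Answer: cur=2262-06-17

Derivation:
Calling chron.markday(2262-12-17), and observe 2262-12-17.
I call chron.mhop(6), and get 2263-06-17.
Invoking chron.yhop(-1), and see 2262-06-17.
Calling chron.mhop(34), which returns 2265-04-17.


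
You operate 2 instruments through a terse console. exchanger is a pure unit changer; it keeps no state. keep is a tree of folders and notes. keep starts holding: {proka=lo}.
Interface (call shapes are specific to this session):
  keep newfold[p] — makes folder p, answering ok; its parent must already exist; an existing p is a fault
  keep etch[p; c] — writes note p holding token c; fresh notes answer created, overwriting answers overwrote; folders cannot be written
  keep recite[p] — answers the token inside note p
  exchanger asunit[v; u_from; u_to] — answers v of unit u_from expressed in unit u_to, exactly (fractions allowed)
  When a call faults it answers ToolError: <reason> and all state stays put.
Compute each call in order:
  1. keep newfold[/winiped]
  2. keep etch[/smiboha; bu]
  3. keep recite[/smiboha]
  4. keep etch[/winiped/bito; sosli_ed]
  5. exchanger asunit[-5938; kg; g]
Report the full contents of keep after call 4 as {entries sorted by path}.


Answer: {proka=lo, smiboha=bu, winiped/, winiped/bito=sosli_ed}

Derivation:
I call keep newfold passing p→/winiped, giving ok.
I use keep etch passing p→/smiboha, c→bu, which returns created.
Calling keep recite passing p→/smiboha, → bu.
Next I call keep etch passing p→/winiped/bito, c→sosli_ed, and get created.
Invoking exchanger asunit passing v→-5938, u_from→kg, u_to→g, and observe -5938000.


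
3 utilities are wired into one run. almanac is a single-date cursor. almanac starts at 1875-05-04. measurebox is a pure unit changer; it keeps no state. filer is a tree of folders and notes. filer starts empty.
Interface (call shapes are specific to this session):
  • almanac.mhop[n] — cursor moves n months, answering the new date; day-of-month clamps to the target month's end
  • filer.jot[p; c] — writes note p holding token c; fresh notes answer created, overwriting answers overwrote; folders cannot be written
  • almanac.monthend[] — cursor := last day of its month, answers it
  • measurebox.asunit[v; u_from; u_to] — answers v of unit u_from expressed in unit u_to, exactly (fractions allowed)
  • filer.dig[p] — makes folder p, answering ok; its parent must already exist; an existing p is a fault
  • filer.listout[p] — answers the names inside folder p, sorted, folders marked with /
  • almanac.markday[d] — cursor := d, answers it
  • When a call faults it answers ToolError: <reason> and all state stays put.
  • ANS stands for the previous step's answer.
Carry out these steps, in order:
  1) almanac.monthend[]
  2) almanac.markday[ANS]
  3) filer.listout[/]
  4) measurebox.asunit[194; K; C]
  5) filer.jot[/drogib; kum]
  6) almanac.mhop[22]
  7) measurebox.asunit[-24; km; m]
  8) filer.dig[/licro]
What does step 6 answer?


Answer: 1877-03-31

Derivation:
$ almanac.monthend
= 1875-05-31
$ almanac.markday d='ANS'
= 1875-05-31
$ filer.listout p='/'
= []
$ measurebox.asunit v='194' u_from='K' u_to='C'
= -1583/20
$ filer.jot p='/drogib' c='kum'
= created
$ almanac.mhop n='22'
= 1877-03-31
$ measurebox.asunit v='-24' u_from='km' u_to='m'
= -24000
$ filer.dig p='/licro'
= ok


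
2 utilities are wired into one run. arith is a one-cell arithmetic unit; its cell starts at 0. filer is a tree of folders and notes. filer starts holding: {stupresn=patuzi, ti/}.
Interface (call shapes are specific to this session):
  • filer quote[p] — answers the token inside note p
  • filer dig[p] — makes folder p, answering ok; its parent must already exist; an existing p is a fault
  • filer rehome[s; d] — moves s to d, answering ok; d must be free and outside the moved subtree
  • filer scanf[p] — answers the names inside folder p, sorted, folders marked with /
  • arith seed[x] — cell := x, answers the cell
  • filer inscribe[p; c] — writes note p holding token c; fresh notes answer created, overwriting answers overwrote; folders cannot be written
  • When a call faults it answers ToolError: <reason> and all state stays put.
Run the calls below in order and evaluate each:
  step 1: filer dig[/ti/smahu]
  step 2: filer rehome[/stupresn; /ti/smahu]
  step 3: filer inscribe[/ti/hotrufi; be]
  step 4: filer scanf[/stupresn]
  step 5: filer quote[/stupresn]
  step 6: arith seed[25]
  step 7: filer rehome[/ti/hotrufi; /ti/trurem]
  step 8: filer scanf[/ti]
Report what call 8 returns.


# filer dig(p→/ti/smahu) -> ok
# filer rehome(s→/stupresn, d→/ti/smahu) -> ToolError: exists
# filer inscribe(p→/ti/hotrufi, c→be) -> created
# filer scanf(p→/stupresn) -> ToolError: not a directory
# filer quote(p→/stupresn) -> patuzi
# arith seed(x→25) -> 25
# filer rehome(s→/ti/hotrufi, d→/ti/trurem) -> ok
# filer scanf(p→/ti) -> [smahu/, trurem]

Answer: [smahu/, trurem]


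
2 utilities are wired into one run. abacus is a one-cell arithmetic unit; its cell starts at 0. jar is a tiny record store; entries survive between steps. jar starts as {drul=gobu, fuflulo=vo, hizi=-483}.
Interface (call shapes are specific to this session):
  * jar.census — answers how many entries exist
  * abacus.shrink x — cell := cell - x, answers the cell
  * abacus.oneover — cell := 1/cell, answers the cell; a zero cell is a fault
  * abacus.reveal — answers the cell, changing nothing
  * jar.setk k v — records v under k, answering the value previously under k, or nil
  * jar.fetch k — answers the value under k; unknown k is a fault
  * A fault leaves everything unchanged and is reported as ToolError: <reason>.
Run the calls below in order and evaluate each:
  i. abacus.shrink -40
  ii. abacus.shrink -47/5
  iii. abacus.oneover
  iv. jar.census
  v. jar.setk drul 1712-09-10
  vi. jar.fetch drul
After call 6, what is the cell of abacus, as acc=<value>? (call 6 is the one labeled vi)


I invoke abacus.shrink using x=-40, yielding 40.
I try abacus.shrink using x=-47/5, which returns 247/5.
Invoking abacus.oneover(), → 5/247.
Next I call jar.census(), and get 3.
Calling jar.setk using k=drul, v=1712-09-10, and get gobu.
Now I run jar.fetch using k=drul, and observe 1712-09-10.

Answer: acc=5/247


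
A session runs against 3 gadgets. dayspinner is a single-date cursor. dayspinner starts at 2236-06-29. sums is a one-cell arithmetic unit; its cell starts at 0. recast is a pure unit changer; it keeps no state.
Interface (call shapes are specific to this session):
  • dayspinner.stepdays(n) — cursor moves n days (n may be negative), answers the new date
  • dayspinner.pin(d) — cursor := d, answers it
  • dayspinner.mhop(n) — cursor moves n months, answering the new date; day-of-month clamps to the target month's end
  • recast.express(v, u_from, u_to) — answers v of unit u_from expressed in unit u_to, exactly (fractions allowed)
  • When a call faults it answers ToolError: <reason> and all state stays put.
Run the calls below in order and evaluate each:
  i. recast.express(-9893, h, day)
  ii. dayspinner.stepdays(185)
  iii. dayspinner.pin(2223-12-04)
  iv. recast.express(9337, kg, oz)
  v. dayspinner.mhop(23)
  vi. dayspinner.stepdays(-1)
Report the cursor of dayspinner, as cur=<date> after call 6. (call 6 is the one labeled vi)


Do: express[v=-9893; u_from=h; u_to=day]
See: -9893/24
Do: stepdays[n=185]
See: 2236-12-31
Do: pin[d=2223-12-04]
See: 2223-12-04
Do: express[v=9337; u_from=kg; u_to=oz]
See: 14939200000000/45359237
Do: mhop[n=23]
See: 2225-11-04
Do: stepdays[n=-1]
See: 2225-11-03

Answer: cur=2225-11-03


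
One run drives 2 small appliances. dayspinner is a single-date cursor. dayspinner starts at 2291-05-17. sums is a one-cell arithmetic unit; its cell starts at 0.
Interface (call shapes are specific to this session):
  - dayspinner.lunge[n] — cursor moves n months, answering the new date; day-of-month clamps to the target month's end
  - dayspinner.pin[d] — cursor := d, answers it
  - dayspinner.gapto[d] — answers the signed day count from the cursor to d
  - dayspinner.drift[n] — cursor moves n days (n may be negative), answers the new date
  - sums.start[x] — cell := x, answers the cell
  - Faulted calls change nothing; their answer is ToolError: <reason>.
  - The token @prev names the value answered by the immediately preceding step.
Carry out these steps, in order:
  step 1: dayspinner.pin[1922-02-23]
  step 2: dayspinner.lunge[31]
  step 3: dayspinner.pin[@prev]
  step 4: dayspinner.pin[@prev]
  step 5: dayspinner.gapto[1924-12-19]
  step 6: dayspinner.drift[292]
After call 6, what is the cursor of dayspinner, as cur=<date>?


Answer: cur=1925-07-12

Derivation:
Step: dayspinner.pin[d=1922-02-23]
Result: 1922-02-23
Step: dayspinner.lunge[n=31]
Result: 1924-09-23
Step: dayspinner.pin[d=@prev]
Result: 1924-09-23
Step: dayspinner.pin[d=@prev]
Result: 1924-09-23
Step: dayspinner.gapto[d=1924-12-19]
Result: 87
Step: dayspinner.drift[n=292]
Result: 1925-07-12


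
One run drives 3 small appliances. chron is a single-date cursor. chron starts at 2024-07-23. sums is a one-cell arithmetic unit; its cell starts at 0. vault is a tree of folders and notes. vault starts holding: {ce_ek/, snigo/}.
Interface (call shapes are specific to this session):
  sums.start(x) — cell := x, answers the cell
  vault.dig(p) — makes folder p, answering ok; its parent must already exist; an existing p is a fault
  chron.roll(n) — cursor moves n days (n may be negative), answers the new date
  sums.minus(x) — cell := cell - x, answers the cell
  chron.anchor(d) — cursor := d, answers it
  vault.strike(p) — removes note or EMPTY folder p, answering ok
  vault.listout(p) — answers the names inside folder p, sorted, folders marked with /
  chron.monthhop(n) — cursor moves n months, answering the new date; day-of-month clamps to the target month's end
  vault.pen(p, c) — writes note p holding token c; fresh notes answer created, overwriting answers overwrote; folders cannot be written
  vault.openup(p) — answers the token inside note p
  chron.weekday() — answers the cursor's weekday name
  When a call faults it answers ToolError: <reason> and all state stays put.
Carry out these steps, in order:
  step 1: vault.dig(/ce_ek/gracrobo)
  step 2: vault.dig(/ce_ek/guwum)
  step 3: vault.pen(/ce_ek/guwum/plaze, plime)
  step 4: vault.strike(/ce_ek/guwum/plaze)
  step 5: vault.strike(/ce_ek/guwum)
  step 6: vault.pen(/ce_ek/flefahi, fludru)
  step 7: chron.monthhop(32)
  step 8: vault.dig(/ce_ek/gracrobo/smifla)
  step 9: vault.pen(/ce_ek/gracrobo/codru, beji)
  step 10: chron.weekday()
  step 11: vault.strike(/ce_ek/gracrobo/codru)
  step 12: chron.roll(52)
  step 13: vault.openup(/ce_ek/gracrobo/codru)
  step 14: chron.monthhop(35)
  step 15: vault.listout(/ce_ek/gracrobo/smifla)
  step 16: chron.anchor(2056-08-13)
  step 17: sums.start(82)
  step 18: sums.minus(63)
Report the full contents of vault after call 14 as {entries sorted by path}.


Answer: {ce_ek/, ce_ek/flefahi=fludru, ce_ek/gracrobo/, ce_ek/gracrobo/smifla/, snigo/}

Derivation:
CALL vault.dig[p: /ce_ek/gracrobo]
RET  ok
CALL vault.dig[p: /ce_ek/guwum]
RET  ok
CALL vault.pen[p: /ce_ek/guwum/plaze; c: plime]
RET  created
CALL vault.strike[p: /ce_ek/guwum/plaze]
RET  ok
CALL vault.strike[p: /ce_ek/guwum]
RET  ok
CALL vault.pen[p: /ce_ek/flefahi; c: fludru]
RET  created
CALL chron.monthhop[n: 32]
RET  2027-03-23
CALL vault.dig[p: /ce_ek/gracrobo/smifla]
RET  ok
CALL vault.pen[p: /ce_ek/gracrobo/codru; c: beji]
RET  created
CALL chron.weekday[]
RET  Tuesday
CALL vault.strike[p: /ce_ek/gracrobo/codru]
RET  ok
CALL chron.roll[n: 52]
RET  2027-05-14
CALL vault.openup[p: /ce_ek/gracrobo/codru]
RET  ToolError: not found
CALL chron.monthhop[n: 35]
RET  2030-04-14
CALL vault.listout[p: /ce_ek/gracrobo/smifla]
RET  []
CALL chron.anchor[d: 2056-08-13]
RET  2056-08-13
CALL sums.start[x: 82]
RET  82
CALL sums.minus[x: 63]
RET  19
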